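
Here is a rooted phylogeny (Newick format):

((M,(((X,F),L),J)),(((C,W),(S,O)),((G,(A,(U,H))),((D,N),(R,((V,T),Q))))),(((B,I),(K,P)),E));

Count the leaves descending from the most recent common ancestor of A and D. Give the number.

10

The MRCA of A and D is the node subtending ((G,(A,(U,H))),((D,N),(R,((V,T),Q)))).
That clade contains 10 terminal taxa: A, D, G, H, N, Q, R, T, U, V.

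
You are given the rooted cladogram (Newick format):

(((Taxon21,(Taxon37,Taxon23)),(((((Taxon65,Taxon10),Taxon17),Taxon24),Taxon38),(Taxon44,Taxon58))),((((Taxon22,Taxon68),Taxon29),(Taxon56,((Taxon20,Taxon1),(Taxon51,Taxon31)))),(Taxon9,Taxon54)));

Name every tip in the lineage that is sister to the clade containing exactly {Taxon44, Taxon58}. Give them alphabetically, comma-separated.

The clade containing exactly {Taxon44, Taxon58} attaches to the tree at the node subtending (((((Taxon65,Taxon10),Taxon17),Taxon24),Taxon38),(Taxon44,Taxon58)).
The other lineage descending from that same node — the sister group — is ((((Taxon65,Taxon10),Taxon17),Taxon24),Taxon38); its 5 tips in alphabetical order are the answer.

Taxon10, Taxon17, Taxon24, Taxon38, Taxon65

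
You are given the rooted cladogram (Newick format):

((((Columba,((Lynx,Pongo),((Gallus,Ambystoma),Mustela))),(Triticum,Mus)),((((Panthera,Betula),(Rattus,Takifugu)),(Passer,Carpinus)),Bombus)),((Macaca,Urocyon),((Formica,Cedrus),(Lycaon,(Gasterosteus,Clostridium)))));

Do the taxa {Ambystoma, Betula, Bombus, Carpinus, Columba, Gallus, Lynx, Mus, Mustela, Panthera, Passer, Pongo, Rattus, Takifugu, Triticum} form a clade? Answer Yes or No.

Yes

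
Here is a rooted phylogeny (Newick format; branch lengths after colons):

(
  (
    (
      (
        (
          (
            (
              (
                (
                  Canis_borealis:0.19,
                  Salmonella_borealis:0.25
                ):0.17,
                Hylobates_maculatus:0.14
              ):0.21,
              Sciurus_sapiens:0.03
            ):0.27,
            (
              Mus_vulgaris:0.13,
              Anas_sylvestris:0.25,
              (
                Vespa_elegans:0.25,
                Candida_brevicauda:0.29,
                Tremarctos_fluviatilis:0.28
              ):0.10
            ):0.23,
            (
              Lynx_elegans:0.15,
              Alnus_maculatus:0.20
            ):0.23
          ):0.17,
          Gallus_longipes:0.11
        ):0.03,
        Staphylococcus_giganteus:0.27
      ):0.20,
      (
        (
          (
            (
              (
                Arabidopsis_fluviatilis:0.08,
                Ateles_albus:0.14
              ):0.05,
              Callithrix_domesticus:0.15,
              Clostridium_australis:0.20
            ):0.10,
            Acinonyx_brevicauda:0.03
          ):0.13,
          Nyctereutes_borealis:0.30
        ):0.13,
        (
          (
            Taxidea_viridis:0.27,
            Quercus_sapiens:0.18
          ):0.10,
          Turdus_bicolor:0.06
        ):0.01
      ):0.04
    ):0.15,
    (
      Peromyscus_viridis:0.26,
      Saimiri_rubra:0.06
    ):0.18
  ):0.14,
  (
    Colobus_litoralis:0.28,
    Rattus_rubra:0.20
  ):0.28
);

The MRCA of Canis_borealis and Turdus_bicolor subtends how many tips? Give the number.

The MRCA of Canis_borealis and Turdus_bicolor is the node subtending (((((((Canis_borealis,Salmonella_borealis),Hylobates_maculatus),Sciurus_sapiens),(Mus_vulgaris,Anas_sylvestris,(Vespa_elegans,Candida_brevicauda,Tremarctos_fluviatilis)),(Lynx_elegans,Alnus_maculatus)),Gallus_longipes),Staphylococcus_giganteus),(((((Arabidopsis_fluviatilis,Ateles_albus),Callithrix_domesticus,Clostridium_australis),Acinonyx_brevicauda),Nyctereutes_borealis),((Taxidea_viridis,Quercus_sapiens),Turdus_bicolor))).
That clade contains 22 terminal taxa: Acinonyx_brevicauda, Alnus_maculatus, Anas_sylvestris, Arabidopsis_fluviatilis, Ateles_albus, Callithrix_domesticus, Candida_brevicauda, Canis_borealis, Clostridium_australis, Gallus_longipes, Hylobates_maculatus, Lynx_elegans, Mus_vulgaris, Nyctereutes_borealis, Quercus_sapiens, Salmonella_borealis, Sciurus_sapiens, Staphylococcus_giganteus, Taxidea_viridis, Tremarctos_fluviatilis, Turdus_bicolor, Vespa_elegans.

22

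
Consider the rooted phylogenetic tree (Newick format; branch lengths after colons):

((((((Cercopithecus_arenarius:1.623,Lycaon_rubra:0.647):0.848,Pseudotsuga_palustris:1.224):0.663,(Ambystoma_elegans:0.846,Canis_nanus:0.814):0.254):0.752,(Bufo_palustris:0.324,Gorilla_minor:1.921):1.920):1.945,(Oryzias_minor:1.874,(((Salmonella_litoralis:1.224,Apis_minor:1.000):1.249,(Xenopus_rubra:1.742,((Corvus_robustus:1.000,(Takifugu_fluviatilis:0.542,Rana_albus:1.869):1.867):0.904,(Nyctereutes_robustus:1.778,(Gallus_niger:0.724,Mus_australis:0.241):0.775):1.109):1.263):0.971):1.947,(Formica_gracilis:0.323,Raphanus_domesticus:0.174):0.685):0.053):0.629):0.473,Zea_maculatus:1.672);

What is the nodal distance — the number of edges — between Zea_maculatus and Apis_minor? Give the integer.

7

The MRCA of Zea_maculatus and Apis_minor is the root of the tree.
From Zea_maculatus up to that node: 1 branch. From Apis_minor up to the same node: 6 branches. Total: 1 + 6 = 7.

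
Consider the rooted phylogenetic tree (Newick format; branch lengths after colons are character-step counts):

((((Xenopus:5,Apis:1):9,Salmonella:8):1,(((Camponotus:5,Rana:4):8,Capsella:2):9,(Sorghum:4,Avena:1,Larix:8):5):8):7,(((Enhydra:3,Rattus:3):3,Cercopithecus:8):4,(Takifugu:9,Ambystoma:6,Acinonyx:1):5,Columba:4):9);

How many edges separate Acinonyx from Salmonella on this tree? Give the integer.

The MRCA of Acinonyx and Salmonella is the root of the tree.
From Acinonyx up to that node: 3 branches. From Salmonella up to the same node: 3 branches. Total: 3 + 3 = 6.

6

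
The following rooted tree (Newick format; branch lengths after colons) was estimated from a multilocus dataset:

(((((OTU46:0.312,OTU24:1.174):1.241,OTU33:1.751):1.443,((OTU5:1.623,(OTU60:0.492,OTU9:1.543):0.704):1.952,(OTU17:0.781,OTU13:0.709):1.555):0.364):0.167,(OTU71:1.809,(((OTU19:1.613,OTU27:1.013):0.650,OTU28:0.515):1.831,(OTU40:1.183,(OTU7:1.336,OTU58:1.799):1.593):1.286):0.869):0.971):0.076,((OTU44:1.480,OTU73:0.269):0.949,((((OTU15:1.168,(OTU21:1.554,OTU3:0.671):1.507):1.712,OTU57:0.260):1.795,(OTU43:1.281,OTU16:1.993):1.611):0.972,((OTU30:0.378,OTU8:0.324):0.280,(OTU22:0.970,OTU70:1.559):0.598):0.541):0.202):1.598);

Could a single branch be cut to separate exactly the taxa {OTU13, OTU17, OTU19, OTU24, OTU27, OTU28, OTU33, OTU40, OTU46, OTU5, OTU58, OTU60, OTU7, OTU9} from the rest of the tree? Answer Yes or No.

The MRCA of the listed taxa subtends ((((OTU46,OTU24),OTU33),((OTU5,(OTU60,OTU9)),(OTU17,OTU13))),(OTU71,(((OTU19,OTU27),OTU28),(OTU40,(OTU7,OTU58))))).
That clade also contains OTU71, which is not in the proposed group, so the group is not monophyletic.

No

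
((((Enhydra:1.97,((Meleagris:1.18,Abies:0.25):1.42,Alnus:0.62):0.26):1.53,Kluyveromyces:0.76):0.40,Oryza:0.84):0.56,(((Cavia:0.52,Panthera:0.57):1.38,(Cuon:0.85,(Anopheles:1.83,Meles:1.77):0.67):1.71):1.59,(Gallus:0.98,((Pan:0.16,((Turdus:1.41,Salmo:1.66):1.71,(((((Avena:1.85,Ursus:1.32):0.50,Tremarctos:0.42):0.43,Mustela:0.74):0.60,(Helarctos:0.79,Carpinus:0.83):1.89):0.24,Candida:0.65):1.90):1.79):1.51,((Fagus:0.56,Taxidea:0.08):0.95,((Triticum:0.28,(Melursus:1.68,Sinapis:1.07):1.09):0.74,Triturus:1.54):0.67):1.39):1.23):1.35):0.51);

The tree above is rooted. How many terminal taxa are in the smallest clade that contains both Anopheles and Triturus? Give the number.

22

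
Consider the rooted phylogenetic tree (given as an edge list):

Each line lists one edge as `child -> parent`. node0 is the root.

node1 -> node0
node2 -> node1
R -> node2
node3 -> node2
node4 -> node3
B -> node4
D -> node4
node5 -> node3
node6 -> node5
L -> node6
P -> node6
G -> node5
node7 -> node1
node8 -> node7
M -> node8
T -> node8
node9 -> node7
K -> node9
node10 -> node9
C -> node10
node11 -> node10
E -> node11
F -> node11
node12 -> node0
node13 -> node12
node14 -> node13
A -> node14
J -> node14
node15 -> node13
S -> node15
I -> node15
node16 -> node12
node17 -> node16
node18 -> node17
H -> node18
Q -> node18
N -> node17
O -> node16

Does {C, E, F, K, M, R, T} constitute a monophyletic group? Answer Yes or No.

The MRCA of the listed taxa subtends ((R,((B,D),((L,P),G))),((M,T),(K,(C,(E,F))))).
That clade also contains B, D, G, L, P, which are not in the proposed group, so the group is not monophyletic.

No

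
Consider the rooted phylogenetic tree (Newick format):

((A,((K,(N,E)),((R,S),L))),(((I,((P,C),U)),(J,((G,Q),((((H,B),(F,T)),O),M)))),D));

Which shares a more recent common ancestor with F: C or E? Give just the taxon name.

C

The MRCA of F and C subtends ((I,((P,C),U)),(J,((G,Q),((((H,B),(F,T)),O),M)))) (13 taxa).
The MRCA of F and E is the root, subtending the entire tree (21 taxa).
The first is nested inside the second, so F shares a more recent common ancestor with C.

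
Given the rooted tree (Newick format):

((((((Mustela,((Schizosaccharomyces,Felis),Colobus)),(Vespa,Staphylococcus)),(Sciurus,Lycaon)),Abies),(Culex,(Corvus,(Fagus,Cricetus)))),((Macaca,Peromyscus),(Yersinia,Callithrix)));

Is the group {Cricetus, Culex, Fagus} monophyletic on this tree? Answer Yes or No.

No

The MRCA of the listed taxa subtends (Culex,(Corvus,(Fagus,Cricetus))).
That clade also contains Corvus, which is not in the proposed group, so the group is not monophyletic.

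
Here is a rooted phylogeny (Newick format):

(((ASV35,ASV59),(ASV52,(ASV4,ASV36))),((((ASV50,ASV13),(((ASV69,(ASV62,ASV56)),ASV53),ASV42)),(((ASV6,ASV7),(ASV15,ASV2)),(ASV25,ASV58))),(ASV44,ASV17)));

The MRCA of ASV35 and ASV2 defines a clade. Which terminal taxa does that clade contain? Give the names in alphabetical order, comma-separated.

ASV13, ASV15, ASV17, ASV2, ASV25, ASV35, ASV36, ASV4, ASV42, ASV44, ASV50, ASV52, ASV53, ASV56, ASV58, ASV59, ASV6, ASV62, ASV69, ASV7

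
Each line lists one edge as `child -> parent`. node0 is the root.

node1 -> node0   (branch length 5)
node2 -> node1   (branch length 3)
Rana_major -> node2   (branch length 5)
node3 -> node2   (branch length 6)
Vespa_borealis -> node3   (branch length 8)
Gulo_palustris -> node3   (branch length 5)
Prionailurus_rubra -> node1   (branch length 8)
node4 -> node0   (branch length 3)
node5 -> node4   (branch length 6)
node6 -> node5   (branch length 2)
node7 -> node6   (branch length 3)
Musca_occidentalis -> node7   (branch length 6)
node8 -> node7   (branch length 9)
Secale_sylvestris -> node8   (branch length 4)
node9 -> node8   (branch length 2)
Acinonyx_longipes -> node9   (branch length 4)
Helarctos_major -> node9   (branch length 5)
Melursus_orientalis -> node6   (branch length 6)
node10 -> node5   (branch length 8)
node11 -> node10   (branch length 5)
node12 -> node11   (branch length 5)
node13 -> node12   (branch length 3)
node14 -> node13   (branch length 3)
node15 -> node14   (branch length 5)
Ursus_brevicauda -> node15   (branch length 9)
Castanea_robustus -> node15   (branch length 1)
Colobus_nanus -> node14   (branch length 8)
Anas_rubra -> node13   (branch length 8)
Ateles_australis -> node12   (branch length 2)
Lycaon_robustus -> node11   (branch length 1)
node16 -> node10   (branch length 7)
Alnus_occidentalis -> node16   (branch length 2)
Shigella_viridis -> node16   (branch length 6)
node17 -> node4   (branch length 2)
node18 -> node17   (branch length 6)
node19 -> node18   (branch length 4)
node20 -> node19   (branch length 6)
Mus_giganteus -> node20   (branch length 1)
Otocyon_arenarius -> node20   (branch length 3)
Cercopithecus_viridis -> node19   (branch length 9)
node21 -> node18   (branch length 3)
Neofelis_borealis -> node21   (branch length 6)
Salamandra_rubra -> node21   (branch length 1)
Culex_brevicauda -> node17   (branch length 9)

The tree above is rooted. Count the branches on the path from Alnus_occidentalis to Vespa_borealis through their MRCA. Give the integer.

The MRCA of Alnus_occidentalis and Vespa_borealis is the root of the tree.
From Alnus_occidentalis up to that node: 5 branches. From Vespa_borealis up to the same node: 4 branches. Total: 5 + 4 = 9.

9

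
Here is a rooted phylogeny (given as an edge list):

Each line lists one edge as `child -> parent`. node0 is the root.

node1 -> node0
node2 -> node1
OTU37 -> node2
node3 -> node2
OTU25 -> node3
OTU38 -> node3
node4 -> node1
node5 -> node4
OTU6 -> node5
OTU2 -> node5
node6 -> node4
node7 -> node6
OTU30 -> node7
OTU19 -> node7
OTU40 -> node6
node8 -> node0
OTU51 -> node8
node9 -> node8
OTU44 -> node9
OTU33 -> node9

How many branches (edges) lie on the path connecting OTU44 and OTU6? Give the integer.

7

The MRCA of OTU44 and OTU6 is the root of the tree.
From OTU44 up to that node: 3 branches. From OTU6 up to the same node: 4 branches. Total: 3 + 4 = 7.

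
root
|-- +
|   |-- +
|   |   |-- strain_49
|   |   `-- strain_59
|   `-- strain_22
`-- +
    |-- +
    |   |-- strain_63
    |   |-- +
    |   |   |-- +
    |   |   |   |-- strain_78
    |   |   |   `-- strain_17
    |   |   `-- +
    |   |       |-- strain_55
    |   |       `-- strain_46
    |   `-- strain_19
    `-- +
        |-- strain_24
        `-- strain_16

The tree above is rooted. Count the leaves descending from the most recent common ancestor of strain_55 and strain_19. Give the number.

The MRCA of strain_55 and strain_19 is the node subtending (strain_63,((strain_78,strain_17),(strain_55,strain_46)),strain_19).
That clade contains 6 terminal taxa: strain_17, strain_19, strain_46, strain_55, strain_63, strain_78.

6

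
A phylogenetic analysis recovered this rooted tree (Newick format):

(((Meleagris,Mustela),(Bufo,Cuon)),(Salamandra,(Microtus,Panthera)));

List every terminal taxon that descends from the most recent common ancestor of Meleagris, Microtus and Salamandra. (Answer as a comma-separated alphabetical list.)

Tracing Meleagris: it sits inside (Meleagris,Mustela).
Tracing Microtus: it sits inside (Microtus,Panthera).
Tracing Salamandra: it sits inside (Salamandra,(Microtus,Panthera)).
The smallest clade enclosing all 3 is the whole tree (their MRCA is the root), so the answer is all 7 tips in alphabetical order.

Bufo, Cuon, Meleagris, Microtus, Mustela, Panthera, Salamandra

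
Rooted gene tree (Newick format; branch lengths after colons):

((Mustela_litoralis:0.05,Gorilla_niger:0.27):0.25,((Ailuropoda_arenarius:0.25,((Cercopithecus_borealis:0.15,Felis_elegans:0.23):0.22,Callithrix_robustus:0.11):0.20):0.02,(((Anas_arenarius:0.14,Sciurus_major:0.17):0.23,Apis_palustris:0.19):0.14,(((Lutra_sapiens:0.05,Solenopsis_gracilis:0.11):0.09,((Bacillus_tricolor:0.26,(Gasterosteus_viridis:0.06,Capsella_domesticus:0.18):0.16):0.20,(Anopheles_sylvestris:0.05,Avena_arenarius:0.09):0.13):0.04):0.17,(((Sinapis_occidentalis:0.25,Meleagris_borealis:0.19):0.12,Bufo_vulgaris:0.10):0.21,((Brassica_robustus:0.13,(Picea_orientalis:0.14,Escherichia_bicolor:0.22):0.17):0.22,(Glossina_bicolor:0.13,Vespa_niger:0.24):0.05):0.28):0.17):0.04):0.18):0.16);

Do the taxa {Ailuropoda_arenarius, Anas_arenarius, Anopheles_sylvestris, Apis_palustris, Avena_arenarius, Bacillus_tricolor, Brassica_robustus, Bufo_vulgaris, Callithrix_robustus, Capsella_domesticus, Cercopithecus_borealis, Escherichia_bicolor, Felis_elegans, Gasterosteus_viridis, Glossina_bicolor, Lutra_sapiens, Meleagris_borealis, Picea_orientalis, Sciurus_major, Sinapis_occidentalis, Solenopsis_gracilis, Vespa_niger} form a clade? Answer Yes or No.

Yes

The most recent common ancestor of these taxa subtends ((Ailuropoda_arenarius,((Cercopithecus_borealis,Felis_elegans),Callithrix_robustus)),(((Anas_arenarius,Sciurus_major),Apis_palustris),(((Lutra_sapiens,Solenopsis_gracilis),((Bacillus_tricolor,(Gasterosteus_viridis,Capsella_domesticus)),(Anopheles_sylvestris,Avena_arenarius))),(((Sinapis_occidentalis,Meleagris_borealis),Bufo_vulgaris),((Brassica_robustus,(Picea_orientalis,Escherichia_bicolor)),(Glossina_bicolor,Vespa_niger)))))).
That clade has exactly 22 tips — every listed taxon and nothing else — so the group is monophyletic.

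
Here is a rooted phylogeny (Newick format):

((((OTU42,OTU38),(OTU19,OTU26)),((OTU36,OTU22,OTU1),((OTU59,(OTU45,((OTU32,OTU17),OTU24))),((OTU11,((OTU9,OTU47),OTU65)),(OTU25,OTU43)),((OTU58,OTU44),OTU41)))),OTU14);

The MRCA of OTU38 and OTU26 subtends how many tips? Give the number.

The MRCA of OTU38 and OTU26 is the node subtending ((OTU42,OTU38),(OTU19,OTU26)).
That clade contains 4 terminal taxa: OTU19, OTU26, OTU38, OTU42.

4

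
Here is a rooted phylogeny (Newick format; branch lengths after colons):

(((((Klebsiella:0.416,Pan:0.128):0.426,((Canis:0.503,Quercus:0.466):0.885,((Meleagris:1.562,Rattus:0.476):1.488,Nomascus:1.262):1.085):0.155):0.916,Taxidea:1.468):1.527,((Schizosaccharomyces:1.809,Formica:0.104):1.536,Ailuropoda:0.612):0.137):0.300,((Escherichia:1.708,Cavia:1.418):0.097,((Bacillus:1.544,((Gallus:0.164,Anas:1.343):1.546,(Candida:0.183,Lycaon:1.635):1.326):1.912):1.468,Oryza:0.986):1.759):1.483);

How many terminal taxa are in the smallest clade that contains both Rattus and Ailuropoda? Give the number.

11

The MRCA of Rattus and Ailuropoda is the node subtending ((((Klebsiella,Pan),((Canis,Quercus),((Meleagris,Rattus),Nomascus))),Taxidea),((Schizosaccharomyces,Formica),Ailuropoda)).
That clade contains 11 terminal taxa: Ailuropoda, Canis, Formica, Klebsiella, Meleagris, Nomascus, Pan, Quercus, Rattus, Schizosaccharomyces, Taxidea.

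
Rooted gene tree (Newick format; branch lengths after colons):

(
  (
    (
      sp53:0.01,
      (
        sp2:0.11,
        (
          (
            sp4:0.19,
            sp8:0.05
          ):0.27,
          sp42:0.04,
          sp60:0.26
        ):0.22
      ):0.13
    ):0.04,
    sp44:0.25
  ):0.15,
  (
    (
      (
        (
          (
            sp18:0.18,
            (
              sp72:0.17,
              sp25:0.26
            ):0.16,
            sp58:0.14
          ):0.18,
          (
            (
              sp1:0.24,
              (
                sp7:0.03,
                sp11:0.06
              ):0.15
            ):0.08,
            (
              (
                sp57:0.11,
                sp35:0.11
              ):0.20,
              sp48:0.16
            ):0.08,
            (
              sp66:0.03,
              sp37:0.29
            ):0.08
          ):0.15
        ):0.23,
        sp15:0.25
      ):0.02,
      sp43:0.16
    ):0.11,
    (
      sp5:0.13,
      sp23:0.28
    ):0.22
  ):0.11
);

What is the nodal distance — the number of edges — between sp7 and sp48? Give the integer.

The MRCA of sp7 and sp48 is the node subtending ((sp1,(sp7,sp11)),((sp57,sp35),sp48),(sp66,sp37)).
From sp7 up to that node: 3 branches. From sp48 up to the same node: 2 branches. Total: 3 + 2 = 5.

5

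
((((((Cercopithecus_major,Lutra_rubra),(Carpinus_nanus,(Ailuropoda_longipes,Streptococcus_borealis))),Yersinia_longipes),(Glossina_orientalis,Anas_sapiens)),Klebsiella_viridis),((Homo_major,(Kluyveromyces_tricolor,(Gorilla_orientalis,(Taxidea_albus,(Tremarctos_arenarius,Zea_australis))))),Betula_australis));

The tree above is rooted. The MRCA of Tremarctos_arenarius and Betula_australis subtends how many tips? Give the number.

7

The MRCA of Tremarctos_arenarius and Betula_australis is the node subtending ((Homo_major,(Kluyveromyces_tricolor,(Gorilla_orientalis,(Taxidea_albus,(Tremarctos_arenarius,Zea_australis))))),Betula_australis).
That clade contains 7 terminal taxa: Betula_australis, Gorilla_orientalis, Homo_major, Kluyveromyces_tricolor, Taxidea_albus, Tremarctos_arenarius, Zea_australis.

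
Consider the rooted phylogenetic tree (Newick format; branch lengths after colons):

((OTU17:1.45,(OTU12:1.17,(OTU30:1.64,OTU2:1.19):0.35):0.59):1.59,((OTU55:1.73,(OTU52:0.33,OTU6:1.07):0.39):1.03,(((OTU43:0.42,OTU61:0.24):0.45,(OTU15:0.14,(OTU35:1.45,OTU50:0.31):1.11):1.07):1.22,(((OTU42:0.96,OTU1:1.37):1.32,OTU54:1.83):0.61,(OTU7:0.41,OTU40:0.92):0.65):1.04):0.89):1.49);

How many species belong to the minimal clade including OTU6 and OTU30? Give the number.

17

The MRCA of OTU6 and OTU30 is the root, so the clade is the entire tree.
That clade contains 17 terminal taxa: OTU1, OTU12, OTU15, OTU17, OTU2, OTU30, OTU35, OTU40, OTU42, OTU43, OTU50, OTU52, OTU54, OTU55, OTU6, OTU61, OTU7.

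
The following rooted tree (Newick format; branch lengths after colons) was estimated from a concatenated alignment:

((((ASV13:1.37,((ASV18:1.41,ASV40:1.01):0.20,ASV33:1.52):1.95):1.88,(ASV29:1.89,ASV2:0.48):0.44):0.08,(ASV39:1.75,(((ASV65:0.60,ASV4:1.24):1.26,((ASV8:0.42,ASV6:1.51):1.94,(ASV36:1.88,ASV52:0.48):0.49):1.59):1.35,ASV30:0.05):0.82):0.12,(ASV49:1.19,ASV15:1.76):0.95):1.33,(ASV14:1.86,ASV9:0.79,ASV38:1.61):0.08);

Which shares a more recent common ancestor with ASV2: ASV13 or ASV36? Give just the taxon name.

ASV13

The MRCA of ASV2 and ASV13 subtends ((ASV13,((ASV18,ASV40),ASV33)),(ASV29,ASV2)) (6 taxa).
The MRCA of ASV2 and ASV36 subtends (((ASV13,((ASV18,ASV40),ASV33)),(ASV29,ASV2)),(ASV39,(((ASV65,ASV4),((ASV8,ASV6),(ASV36,ASV52))),ASV30)),(ASV49,ASV15)) (16 taxa).
The first is nested inside the second, so ASV2 shares a more recent common ancestor with ASV13.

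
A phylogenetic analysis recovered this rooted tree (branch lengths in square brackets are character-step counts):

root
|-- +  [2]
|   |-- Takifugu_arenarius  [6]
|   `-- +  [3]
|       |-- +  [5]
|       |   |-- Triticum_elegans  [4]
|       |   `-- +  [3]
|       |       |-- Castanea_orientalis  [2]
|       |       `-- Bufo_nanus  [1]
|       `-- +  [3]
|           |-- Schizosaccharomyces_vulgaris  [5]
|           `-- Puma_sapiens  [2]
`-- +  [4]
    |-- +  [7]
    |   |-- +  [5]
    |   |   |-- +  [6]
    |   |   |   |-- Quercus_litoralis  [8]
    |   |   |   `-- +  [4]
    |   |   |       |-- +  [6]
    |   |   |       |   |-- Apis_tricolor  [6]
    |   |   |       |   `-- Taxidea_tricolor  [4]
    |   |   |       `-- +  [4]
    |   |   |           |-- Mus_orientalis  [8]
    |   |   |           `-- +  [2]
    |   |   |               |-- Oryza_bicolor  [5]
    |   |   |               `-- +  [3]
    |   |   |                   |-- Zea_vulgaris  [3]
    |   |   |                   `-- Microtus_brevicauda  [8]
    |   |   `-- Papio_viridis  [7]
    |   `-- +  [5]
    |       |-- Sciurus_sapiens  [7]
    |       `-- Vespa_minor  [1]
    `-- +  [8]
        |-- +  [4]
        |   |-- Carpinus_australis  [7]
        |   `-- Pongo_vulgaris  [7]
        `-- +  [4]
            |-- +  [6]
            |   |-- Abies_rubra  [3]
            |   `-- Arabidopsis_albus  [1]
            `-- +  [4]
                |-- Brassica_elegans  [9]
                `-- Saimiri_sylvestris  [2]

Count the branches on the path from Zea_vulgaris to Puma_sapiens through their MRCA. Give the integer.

13

The MRCA of Zea_vulgaris and Puma_sapiens is the root of the tree.
From Zea_vulgaris up to that node: 9 branches. From Puma_sapiens up to the same node: 4 branches. Total: 9 + 4 = 13.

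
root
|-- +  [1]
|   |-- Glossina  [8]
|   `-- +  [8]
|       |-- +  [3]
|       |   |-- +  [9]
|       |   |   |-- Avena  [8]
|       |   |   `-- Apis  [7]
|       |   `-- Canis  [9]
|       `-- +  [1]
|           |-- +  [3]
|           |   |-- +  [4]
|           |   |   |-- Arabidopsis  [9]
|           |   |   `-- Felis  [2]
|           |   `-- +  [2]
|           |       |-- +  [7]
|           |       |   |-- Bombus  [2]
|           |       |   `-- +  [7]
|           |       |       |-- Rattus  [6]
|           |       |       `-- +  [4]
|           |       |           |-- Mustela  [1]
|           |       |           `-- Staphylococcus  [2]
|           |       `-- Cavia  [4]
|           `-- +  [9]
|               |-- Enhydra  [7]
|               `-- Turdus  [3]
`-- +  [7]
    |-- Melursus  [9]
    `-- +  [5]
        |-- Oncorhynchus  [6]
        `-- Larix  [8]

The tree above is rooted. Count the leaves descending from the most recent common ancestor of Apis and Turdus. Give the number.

12

The MRCA of Apis and Turdus is the node subtending (((Avena,Apis),Canis),(((Arabidopsis,Felis),((Bombus,(Rattus,(Mustela,Staphylococcus))),Cavia)),(Enhydra,Turdus))).
That clade contains 12 terminal taxa: Apis, Arabidopsis, Avena, Bombus, Canis, Cavia, Enhydra, Felis, Mustela, Rattus, Staphylococcus, Turdus.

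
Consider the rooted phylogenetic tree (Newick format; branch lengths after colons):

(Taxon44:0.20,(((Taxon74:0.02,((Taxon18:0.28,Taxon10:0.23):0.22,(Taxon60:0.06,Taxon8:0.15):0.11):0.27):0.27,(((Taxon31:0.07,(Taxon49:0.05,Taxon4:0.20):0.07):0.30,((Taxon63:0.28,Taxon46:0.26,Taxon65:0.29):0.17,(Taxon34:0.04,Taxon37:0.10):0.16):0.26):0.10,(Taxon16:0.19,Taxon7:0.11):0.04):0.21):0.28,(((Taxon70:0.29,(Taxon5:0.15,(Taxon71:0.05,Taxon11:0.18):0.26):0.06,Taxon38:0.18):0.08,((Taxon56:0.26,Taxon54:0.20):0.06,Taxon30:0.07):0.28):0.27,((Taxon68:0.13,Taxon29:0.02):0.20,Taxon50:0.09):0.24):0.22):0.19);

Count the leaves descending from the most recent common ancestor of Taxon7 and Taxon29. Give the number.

The MRCA of Taxon7 and Taxon29 is the node subtending (((Taxon74,((Taxon18,Taxon10),(Taxon60,Taxon8))),(((Taxon31,(Taxon49,Taxon4)),((Taxon63,Taxon46,Taxon65),(Taxon34,Taxon37))),(Taxon16,Taxon7))),(((Taxon70,(Taxon5,(Taxon71,Taxon11)),Taxon38),((Taxon56,Taxon54),Taxon30)),((Taxon68,Taxon29),Taxon50))).
That clade contains 26 terminal taxa: Taxon10, Taxon11, Taxon16, Taxon18, Taxon29, Taxon30, Taxon31, Taxon34, Taxon37, Taxon38, Taxon4, Taxon46, Taxon49, Taxon5, Taxon50, Taxon54, Taxon56, Taxon60, Taxon63, Taxon65, Taxon68, Taxon7, Taxon70, Taxon71, Taxon74, Taxon8.

26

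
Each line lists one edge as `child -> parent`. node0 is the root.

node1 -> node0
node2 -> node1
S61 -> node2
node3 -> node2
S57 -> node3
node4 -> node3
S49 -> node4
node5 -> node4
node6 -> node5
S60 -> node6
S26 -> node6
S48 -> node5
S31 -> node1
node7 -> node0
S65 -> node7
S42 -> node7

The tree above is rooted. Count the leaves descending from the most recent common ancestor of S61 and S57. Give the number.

The MRCA of S61 and S57 is the node subtending (S61,(S57,(S49,((S60,S26),S48)))).
That clade contains 6 terminal taxa: S26, S48, S49, S57, S60, S61.

6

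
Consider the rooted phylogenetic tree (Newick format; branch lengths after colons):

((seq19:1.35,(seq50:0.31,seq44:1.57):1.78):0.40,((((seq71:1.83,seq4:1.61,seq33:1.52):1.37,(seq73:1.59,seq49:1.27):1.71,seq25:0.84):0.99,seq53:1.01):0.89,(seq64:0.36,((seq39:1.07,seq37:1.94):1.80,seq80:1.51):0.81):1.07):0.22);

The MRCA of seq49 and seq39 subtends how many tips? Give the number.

11

The MRCA of seq49 and seq39 is the node subtending ((((seq71,seq4,seq33),(seq73,seq49),seq25),seq53),(seq64,((seq39,seq37),seq80))).
That clade contains 11 terminal taxa: seq25, seq33, seq37, seq39, seq4, seq49, seq53, seq64, seq71, seq73, seq80.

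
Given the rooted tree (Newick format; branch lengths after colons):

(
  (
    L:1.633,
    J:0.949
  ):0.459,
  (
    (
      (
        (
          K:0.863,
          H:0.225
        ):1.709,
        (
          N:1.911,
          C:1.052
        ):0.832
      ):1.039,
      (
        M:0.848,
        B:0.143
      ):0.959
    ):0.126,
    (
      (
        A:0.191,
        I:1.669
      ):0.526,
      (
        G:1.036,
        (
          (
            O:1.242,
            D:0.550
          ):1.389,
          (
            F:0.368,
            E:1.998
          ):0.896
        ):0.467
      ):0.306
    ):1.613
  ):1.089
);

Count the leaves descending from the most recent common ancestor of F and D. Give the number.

4

The MRCA of F and D is the node subtending ((O,D),(F,E)).
That clade contains 4 terminal taxa: D, E, F, O.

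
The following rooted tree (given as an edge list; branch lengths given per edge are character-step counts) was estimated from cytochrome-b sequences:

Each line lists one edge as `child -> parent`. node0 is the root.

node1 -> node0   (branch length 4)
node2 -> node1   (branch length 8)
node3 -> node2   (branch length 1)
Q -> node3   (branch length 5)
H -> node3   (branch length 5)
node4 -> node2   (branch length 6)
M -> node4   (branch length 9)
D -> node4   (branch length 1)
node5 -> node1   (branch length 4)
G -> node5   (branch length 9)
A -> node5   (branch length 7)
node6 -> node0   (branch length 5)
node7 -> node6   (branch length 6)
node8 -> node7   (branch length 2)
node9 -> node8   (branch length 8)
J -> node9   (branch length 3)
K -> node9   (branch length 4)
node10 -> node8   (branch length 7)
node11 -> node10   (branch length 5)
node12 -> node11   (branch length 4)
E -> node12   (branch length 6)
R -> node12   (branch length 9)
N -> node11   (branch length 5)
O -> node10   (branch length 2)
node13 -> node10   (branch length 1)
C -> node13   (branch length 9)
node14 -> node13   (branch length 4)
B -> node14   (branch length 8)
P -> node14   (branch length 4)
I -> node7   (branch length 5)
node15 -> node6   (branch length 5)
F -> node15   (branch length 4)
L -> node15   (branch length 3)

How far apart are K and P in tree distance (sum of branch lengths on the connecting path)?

28

The path runs K → … → MRCA → … → P; the MRCA is the node subtending ((J,K),(((E,R),N),O,(C,(B,P)))).
Branch lengths along that path: 4 + 8 + 7 + 1 + 4 + 4 = 28.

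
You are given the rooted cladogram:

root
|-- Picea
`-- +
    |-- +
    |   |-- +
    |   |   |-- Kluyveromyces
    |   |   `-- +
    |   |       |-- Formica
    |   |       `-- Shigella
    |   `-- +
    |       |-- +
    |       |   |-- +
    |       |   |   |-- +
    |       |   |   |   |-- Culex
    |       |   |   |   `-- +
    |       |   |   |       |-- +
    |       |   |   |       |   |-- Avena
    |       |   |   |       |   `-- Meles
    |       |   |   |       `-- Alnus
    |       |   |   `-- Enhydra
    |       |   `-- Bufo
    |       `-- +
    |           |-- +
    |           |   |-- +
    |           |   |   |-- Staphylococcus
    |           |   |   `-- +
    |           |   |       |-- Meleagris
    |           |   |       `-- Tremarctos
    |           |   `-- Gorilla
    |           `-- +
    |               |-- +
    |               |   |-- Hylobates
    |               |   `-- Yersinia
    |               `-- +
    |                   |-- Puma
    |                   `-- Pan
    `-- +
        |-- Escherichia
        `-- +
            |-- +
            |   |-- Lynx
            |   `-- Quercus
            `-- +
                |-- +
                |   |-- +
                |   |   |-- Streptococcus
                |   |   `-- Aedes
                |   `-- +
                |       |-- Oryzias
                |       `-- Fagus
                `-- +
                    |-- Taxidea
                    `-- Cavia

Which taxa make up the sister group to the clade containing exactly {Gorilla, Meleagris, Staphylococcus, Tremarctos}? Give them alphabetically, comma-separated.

The clade containing exactly {Gorilla, Meleagris, Staphylococcus, Tremarctos} attaches to the tree at the node subtending (((Staphylococcus,(Meleagris,Tremarctos)),Gorilla),((Hylobates,Yersinia),(Puma,Pan))).
The other lineage descending from that same node — the sister group — is ((Hylobates,Yersinia),(Puma,Pan)); its 4 tips in alphabetical order are the answer.

Hylobates, Pan, Puma, Yersinia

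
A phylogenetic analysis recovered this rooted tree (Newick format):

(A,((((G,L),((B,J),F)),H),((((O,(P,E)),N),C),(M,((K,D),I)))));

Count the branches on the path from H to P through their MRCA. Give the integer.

8

The MRCA of H and P is the node subtending ((((G,L),((B,J),F)),H),((((O,(P,E)),N),C),(M,((K,D),I)))).
From H up to that node: 2 branches. From P up to the same node: 6 branches. Total: 2 + 6 = 8.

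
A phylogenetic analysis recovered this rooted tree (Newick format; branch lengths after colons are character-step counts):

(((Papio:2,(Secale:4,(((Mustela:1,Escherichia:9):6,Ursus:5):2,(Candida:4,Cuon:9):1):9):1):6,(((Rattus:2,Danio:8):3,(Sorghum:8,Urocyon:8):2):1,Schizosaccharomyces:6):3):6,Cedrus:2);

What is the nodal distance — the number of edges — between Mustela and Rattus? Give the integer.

The MRCA of Mustela and Rattus is the node subtending ((Papio,(Secale,(((Mustela,Escherichia),Ursus),(Candida,Cuon)))),(((Rattus,Danio),(Sorghum,Urocyon)),Schizosaccharomyces)).
From Mustela up to that node: 6 branches. From Rattus up to the same node: 4 branches. Total: 6 + 4 = 10.

10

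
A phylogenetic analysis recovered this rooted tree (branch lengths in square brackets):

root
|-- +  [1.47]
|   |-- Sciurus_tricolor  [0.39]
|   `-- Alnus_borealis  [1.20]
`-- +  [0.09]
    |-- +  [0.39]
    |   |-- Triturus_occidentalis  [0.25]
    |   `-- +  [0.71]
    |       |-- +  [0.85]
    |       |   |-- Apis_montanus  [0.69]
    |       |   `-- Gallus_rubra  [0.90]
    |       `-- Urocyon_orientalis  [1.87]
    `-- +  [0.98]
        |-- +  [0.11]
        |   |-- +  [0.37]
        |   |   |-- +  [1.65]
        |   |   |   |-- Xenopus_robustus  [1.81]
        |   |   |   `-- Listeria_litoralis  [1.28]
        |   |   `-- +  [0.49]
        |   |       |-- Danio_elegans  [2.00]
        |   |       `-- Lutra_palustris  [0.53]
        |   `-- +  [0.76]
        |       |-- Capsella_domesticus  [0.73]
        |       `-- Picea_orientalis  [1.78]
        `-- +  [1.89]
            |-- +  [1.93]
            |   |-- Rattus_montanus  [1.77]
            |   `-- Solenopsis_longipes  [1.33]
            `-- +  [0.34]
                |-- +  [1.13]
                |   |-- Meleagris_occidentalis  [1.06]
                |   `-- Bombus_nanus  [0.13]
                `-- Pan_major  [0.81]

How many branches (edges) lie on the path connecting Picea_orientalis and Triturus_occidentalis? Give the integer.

The MRCA of Picea_orientalis and Triturus_occidentalis is the node subtending ((Triturus_occidentalis,((Apis_montanus,Gallus_rubra),Urocyon_orientalis)),((((Xenopus_robustus,Listeria_litoralis),(Danio_elegans,Lutra_palustris)),(Capsella_domesticus,Picea_orientalis)),((Rattus_montanus,Solenopsis_longipes),((Meleagris_occidentalis,Bombus_nanus),Pan_major)))).
From Picea_orientalis up to that node: 4 branches. From Triturus_occidentalis up to the same node: 2 branches. Total: 4 + 2 = 6.

6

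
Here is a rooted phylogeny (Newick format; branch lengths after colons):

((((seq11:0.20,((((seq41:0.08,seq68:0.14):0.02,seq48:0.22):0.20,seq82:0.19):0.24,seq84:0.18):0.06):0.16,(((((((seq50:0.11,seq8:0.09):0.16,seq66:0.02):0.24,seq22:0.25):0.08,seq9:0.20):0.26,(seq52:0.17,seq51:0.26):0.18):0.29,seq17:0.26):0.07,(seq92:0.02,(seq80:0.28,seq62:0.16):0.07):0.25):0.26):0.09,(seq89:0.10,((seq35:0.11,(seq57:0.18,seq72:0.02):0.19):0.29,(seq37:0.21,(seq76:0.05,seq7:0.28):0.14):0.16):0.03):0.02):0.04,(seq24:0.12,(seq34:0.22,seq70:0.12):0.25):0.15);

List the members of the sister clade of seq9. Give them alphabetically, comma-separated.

seq22, seq50, seq66, seq8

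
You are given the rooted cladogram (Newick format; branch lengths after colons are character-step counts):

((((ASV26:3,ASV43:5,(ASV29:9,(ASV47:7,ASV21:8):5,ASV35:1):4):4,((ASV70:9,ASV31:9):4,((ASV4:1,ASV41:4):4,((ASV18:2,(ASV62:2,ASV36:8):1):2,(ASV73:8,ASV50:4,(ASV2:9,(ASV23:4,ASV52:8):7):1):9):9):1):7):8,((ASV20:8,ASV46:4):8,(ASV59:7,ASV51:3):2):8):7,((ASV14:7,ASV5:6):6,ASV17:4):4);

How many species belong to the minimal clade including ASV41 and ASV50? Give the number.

The MRCA of ASV41 and ASV50 is the node subtending ((ASV4,ASV41),((ASV18,(ASV62,ASV36)),(ASV73,ASV50,(ASV2,(ASV23,ASV52))))).
That clade contains 10 terminal taxa: ASV18, ASV2, ASV23, ASV36, ASV4, ASV41, ASV50, ASV52, ASV62, ASV73.

10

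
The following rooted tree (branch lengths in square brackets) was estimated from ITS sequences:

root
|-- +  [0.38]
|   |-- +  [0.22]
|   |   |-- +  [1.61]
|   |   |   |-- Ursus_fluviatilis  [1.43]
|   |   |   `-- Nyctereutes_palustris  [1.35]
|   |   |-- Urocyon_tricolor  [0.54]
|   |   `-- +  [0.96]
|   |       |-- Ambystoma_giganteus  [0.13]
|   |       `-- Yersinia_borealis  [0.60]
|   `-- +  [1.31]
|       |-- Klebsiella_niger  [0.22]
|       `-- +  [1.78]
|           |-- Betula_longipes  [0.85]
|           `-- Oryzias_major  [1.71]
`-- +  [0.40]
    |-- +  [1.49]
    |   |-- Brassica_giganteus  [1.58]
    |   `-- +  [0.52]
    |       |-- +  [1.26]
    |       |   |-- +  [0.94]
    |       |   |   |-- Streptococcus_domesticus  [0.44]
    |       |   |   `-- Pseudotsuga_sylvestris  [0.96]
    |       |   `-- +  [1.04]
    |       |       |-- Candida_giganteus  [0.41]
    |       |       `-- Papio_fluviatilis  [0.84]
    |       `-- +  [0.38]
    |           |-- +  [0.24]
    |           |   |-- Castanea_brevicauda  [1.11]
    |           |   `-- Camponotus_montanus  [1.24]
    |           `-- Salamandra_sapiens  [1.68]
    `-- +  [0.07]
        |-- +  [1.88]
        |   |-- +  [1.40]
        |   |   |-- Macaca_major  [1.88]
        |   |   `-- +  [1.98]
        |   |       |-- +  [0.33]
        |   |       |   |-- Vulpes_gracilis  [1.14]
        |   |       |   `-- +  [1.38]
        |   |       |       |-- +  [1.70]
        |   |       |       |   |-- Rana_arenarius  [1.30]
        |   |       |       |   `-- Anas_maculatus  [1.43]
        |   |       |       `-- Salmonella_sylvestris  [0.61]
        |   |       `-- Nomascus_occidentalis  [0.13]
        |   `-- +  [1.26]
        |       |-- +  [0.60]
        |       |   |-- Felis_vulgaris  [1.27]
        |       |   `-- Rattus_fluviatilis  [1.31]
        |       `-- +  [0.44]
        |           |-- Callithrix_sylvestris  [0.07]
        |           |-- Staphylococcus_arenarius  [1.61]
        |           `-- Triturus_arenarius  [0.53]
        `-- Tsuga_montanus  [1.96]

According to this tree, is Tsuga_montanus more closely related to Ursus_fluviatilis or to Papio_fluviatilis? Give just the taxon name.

The MRCA of Tsuga_montanus and Papio_fluviatilis subtends ((Brassica_giganteus,(((Streptococcus_domesticus,Pseudotsuga_sylvestris),(Candida_giganteus,Papio_fluviatilis)),((Castanea_brevicauda,Camponotus_montanus),Salamandra_sapiens))),(((Macaca_major,((Vulpes_gracilis,((Rana_arenarius,Anas_maculatus),Salmonella_sylvestris)),Nomascus_occidentalis)),((Felis_vulgaris,Rattus_fluviatilis),(Callithrix_sylvestris,Staphylococcus_arenarius,Triturus_arenarius))),Tsuga_montanus)) (20 taxa).
The MRCA of Tsuga_montanus and Ursus_fluviatilis is the root, subtending the entire tree (28 taxa).
The first is nested inside the second, so Tsuga_montanus shares a more recent common ancestor with Papio_fluviatilis.

Papio_fluviatilis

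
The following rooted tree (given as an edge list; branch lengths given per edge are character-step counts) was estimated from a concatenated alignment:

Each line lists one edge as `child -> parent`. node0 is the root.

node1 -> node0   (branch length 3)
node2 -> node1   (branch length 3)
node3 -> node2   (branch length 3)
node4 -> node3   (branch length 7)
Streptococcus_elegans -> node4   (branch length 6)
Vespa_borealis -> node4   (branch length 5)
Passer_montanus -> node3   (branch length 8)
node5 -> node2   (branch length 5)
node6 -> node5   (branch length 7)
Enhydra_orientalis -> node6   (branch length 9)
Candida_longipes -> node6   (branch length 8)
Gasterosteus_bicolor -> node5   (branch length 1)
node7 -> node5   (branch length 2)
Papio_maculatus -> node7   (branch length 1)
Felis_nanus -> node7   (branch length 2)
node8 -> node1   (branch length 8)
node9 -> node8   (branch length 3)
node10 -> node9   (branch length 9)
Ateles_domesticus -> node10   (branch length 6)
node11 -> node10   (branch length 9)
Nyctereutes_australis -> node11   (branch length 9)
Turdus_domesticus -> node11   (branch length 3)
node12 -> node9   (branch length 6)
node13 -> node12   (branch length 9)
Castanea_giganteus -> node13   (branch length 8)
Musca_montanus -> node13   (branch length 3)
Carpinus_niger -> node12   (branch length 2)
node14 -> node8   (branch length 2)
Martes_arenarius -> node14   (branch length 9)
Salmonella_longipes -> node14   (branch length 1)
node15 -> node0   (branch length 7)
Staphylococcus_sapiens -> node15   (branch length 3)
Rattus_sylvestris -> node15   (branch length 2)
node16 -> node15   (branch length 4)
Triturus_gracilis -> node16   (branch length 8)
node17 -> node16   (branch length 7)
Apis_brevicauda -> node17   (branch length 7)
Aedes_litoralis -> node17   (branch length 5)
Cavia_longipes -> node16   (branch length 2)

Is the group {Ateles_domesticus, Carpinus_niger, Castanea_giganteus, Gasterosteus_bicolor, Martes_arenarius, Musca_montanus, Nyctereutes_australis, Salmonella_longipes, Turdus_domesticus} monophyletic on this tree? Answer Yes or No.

The MRCA of the listed taxa subtends ((((Streptococcus_elegans,Vespa_borealis),Passer_montanus),((Enhydra_orientalis,Candida_longipes),Gasterosteus_bicolor,(Papio_maculatus,Felis_nanus))),(((Ateles_domesticus,(Nyctereutes_australis,Turdus_domesticus)),((Castanea_giganteus,Musca_montanus),Carpinus_niger)),(Martes_arenarius,Salmonella_longipes))).
That clade also contains Candida_longipes, Enhydra_orientalis, Felis_nanus, Papio_maculatus, Passer_montanus, Streptococcus_elegans, Vespa_borealis, which are not in the proposed group, so the group is not monophyletic.

No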